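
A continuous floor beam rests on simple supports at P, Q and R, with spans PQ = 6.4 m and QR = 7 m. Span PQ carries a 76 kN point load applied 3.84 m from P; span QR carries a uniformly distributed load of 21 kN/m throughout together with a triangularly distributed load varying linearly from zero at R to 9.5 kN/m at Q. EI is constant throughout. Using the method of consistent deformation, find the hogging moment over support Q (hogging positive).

Release continuity at Q by inserting a hinge; the redundant is the internal moment M_Q. The primary structure is two simply-supported spans PQ and QR.
Discontinuity in slope at Q on the released structure — sum the simple-span end rotations:
  span PQ: point load 76 at a = 3.84: Pab(L + a)/(6LEI) = 199.2/EI
  span QR: UDL 21: wL³/(24EI) = 300.1/EI
  span QR: triangular load, peak 9.5: w₀L³/(45EI) = 72.41/EI
  relative rotation θ_0 = (199.2 + 372.5)/EI = 571.8/EI
A unit hogging moment at Q produces rotation L₁/(3EI) + L₂/(3EI) = 4.467/EI.
Compatibility: M_Q·(L₁+L₂)/(3EI) = θ_0, giving M_Q = 128 kN·m (hogging).

M_Q = 128 kN·m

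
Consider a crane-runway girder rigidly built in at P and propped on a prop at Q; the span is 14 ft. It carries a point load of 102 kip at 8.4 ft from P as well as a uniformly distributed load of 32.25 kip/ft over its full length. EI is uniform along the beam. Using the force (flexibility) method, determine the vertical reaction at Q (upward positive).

Take the reaction at Q as the redundant and release it; the primary structure is a cantilever fixed at P.
Free-end deflection of the primary structure under the applied loading (downward +):
  point load 102 at a = 8.4: Pa²(3L − a)/(6EI) = 40304/EI
  UDL 32.25: wL⁴/(8EI) = 154864/EI
  δ_0 = 195168/EI
Flexibility coefficient — unit upward force at Q: δ_{QQ} = L³/(3EI) = 914.7/EI.
Compatibility at Q: δ_0 − R_Q·δ_{QQ} = 0, so R_Q = 195168/914.7 = 213.4 kip.

R_Q = 213.4 kip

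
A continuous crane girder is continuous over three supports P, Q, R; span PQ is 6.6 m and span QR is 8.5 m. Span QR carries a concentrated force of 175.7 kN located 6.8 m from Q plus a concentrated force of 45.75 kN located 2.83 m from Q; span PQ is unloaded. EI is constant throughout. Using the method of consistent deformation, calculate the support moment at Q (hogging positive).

M_Q = 121.2 kN·m

Take M_Q as the redundant. Released structure: two simple spans PQ and QR with a hinge at Q.
End slopes at the hinge Q, treating each span as simply supported:
  span QR: point load 175.7 at a = 6.8: Pab(L + b)/(6LEI) = 406.2/EI
  span QR: point load 45.75 at a = 2.83: Pab(L + b)/(6LEI) = 204/EI
  relative rotation θ_0 = (0 + 610.2)/EI = 610.2/EI
A unit hogging moment at Q produces rotation L₁/(3EI) + L₂/(3EI) = 5.033/EI.
Slope continuity at Q: θ_0 = M_Q·5.033/EI, so M_Q = 610.2/5.033 = 121.2 kN·m (hogging).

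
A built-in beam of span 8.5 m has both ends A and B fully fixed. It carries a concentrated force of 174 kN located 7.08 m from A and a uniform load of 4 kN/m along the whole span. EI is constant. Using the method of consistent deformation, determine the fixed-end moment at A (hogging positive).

M_A = 58.46 kN·m

Release both end moments; the primary structure is a simply-supported span AB with redundants M_A and M_B.
On the primary (simply-supported) span, the end slopes from the loading are:
  at A: point load 174 at a = 7.08: Pab(L + b)/(6LEI) = 340.3/EI
  at B: point load 174 at a = 7.08: Pab(L + a)/(6LEI) = 534.4/EI
  at A: UDL 4: wL³/(24EI) = 102.4/EI
  at B: UDL 4: wL³/(24EI) = 102.4/EI
  θ_A0 = 442.6/EI,  θ_B0 = 636.8/EI
Flexibility coefficients: a unit moment at one end gives L/(3EI) there and L/(6EI) at the far end, so f₁₁ = f₂₂ = 2.833/EI and f₁₂ = f₂₁ = 1.417/EI.
Compatibility — zero rotation at each built-in end:
  2.833 M_A + 1.417 M_B = 442.6
  1.417 M_A + 2.833 M_B = 636.8
Solving the pair gives M_A = 58.46 kN·m and M_B = 195.5 kN·m (hogging).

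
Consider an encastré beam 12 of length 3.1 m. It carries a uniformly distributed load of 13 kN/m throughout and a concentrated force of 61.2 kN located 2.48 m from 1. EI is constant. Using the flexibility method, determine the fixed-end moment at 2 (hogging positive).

Release both end moments; the primary structure is a simply-supported span 12 with redundants M_1 and M_2.
On the primary (simply-supported) span, the end slopes from the loading are:
  at 1: UDL 13: wL³/(24EI) = 16.14/EI
  at 2: UDL 13: wL³/(24EI) = 16.14/EI
  at 1: point load 61.2 at a = 2.48: Pab(L + b)/(6LEI) = 18.82/EI
  at 2: point load 61.2 at a = 2.48: Pab(L + a)/(6LEI) = 28.23/EI
  θ_10 = 34.96/EI,  θ_20 = 44.37/EI
Flexibility coefficients: a unit moment at one end gives L/(3EI) there and L/(6EI) at the far end, so f₁₁ = f₂₂ = 1.033/EI and f₁₂ = f₂₁ = 0.5167/EI.
Compatibility — zero rotation at each built-in end:
  1.033 M_1 + 0.5167 M_2 = 34.96
  0.5167 M_1 + 1.033 M_2 = 44.37
Solving the pair gives M_1 = 16.48 kN·m and M_2 = 34.69 kN·m (hogging).

M_2 = 34.69 kN·m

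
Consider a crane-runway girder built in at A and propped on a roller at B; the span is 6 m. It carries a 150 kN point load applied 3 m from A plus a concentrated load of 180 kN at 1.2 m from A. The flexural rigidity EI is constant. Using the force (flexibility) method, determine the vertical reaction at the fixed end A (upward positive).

Take the reaction at B as the redundant and release it; the primary structure is a cantilever fixed at A.
Free-end deflection of the primary structure under the applied loading (downward +):
  point load 150 at a = 3: Pa²(3L − a)/(6EI) = 3375/EI
  point load 180 at a = 1.2: Pa²(3L − a)/(6EI) = 725.8/EI
  δ_0 = 4101/EI
Flexibility coefficient — unit upward force at B: δ_{BB} = L³/(3EI) = 72/EI.
Compatibility at B: δ_0 − R_B·δ_{BB} = 0, so R_B = 4101/72 = 56.95 kN.
Vertical equilibrium: R_A = ΣP − R_B = 330 − 56.95 = 273 kN.

R_A = 273 kN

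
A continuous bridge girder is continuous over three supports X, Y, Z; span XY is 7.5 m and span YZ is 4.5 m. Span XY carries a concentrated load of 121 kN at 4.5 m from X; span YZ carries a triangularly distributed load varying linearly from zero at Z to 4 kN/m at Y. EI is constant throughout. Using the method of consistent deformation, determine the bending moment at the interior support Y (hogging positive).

Take M_Y as the redundant. Released structure: two simple spans XY and YZ with a hinge at Y.
Discontinuity in slope at Y on the released structure — sum the simple-span end rotations:
  span XY: point load 121 at a = 4.5: Pab(L + a)/(6LEI) = 435.6/EI
  span YZ: triangular load, peak 4: w₀L³/(45EI) = 8.1/EI
  relative rotation θ_0 = (435.6 + 8.1)/EI = 443.7/EI
A unit hogging moment at Y produces rotation L₁/(3EI) + L₂/(3EI) = 4/EI.
Slope continuity at Y: θ_0 = M_Y·4/EI, so M_Y = 443.7/4 = 110.9 kN·m (hogging).

M_Y = 110.9 kN·m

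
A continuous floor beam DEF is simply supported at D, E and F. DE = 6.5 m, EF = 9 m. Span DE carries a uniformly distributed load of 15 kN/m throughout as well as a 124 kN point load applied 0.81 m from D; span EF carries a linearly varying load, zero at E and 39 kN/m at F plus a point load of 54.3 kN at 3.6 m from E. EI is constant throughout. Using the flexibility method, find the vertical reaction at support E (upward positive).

Take M_E as the redundant. Released structure: two simple spans DE and EF with a hinge at E.
Rotations at E on the released spans (each span's end-slope, ×1/EI):
  span DE: UDL 15: wL³/(24EI) = 171.6/EI
  span DE: point load 124 at a = 0.81: Pab(L + a)/(6LEI) = 107.1/EI
  span EF: triangular load, peak 39: 7w₀L³/(360EI) = 552.8/EI
  span EF: point load 54.3 at a = 3.6: Pab(L + b)/(6LEI) = 281.5/EI
  relative rotation θ_0 = (278.8 + 834.3)/EI = 1113/EI
A unit hogging moment at E produces rotation L₁/(3EI) + L₂/(3EI) = 5.167/EI.
Slope continuity at E: θ_0 = M_E·5.167/EI, so M_E = 1113/5.167 = 215.4 kN·m (hogging).
Span DE, ΣM about D with M_E applied at E: R_E^{DE}·6.5 = 417.3 + 215.4, so R_E^{DE} = 97.35 kN and R_D = 221.5 − 97.35 = 124.2 kN.
Span EF, ΣM about F: R_E^{EF}·9 = 819.7 + 215.4, so R_E^{EF} = 115 kN and R_F = 229.8 − 115 = 114.8 kN.
R_E = 97.35 + 115 = 212.4 kN.

R_E = 212.4 kN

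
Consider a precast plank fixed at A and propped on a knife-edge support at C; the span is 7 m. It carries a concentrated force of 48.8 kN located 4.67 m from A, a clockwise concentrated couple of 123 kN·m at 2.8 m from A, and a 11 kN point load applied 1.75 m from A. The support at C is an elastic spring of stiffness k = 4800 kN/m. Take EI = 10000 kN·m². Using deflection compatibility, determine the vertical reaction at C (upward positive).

R_C = 42.38 kN

Take the reaction at C as the redundant and release it; the primary structure is a cantilever fixed at A.
Downward deflection at the released point C due to the loads:
  point load 48.8 at a = 4.67: Pa²(3L − a)/(6EI) = 2897/EI
  clockwise couple 123 at a = 2.8: M₀a(2L − a)/(2EI) = 1929/EI
  point load 11 at a = 1.75: Pa²(3L − a)/(6EI) = 108.1/EI
  δ_0 = 4933/EI
Tip deflection under a unit load at C: L³/(3EI) = 114.3/EI.
With EI = 10000 kN·m²: δ_0 = 0.49333 m and δ_{CC} = 0.011433 m/kN.
Compatibility — the spring shortens by R_C/k under the reaction it provides: δ_0 − R_C·δ_{CC} = R_C/k. With 1/k = 0.000208 m/kN, R_C = δ_0 / (δ_{CC} + 1/k) = 0.49333 / (0.011433 + 0.000208) = 42.38 kN.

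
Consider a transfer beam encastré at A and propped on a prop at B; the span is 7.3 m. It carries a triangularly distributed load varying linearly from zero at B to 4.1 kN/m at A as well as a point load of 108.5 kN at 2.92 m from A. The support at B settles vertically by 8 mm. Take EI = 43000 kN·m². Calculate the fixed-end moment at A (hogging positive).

Take the reaction at B as the redundant and release it; the primary structure is a cantilever fixed at A.
Primary-structure tip deflection at B by superposition:
  triangular load, peak 4.1 at the fixed end: w₀L⁴/(30EI) = 388.1/EI
  point load 108.5 at a = 2.92: Pa²(3L − a)/(6EI) = 2926/EI
  δ_0 = 3315/EI
Tip deflection under a unit load at B: L³/(3EI) = 129.7/EI.
With EI = 43000 kN·m²: δ_0 = 0.077083 m and δ_{BB} = 0.003016 m/kN.
Compatibility — the beam at B must follow the support down by 0.008 m: δ_0 − R_B·δ_{BB} = 0.008, so R_B = (0.077083 − 0.008)/0.003016 = 22.91 kN.
Moment equilibrium about A: M_A = Σ(load moments about A) − R_B·L = 353.2 − 22.91×7.3 = 186 kN·m.

M_A = 186 kN·m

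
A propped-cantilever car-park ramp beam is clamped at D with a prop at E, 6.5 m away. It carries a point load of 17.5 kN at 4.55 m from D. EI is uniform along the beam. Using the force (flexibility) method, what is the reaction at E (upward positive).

Take the reaction at E as the redundant and release it; the primary structure is a cantilever fixed at D.
Downward deflection at the released point E due to the loads:
  point load 17.5 at a = 4.55: Pa²(3L − a)/(6EI) = 902.7/EI
Tip deflection under a unit load at E: L³/(3EI) = 91.54/EI.
The prop prevents deflection at E: R_E = δ_0/δ_{EE} = 902.7/91.54 = 9.861 kN.

R_E = 9.861 kN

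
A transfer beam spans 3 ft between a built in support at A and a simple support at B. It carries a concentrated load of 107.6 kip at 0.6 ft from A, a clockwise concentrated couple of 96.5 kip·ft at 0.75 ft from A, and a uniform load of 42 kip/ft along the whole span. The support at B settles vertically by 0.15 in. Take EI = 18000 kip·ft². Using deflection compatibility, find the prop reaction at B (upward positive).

R_B = 49.38 kip

Take the reaction at B as the redundant and release it; the primary structure is a cantilever fixed at A.
Free-end deflection of the primary structure under the applied loading (downward +):
  point load 107.6 at a = 0.6: Pa²(3L − a)/(6EI) = 54.23/EI
  clockwise couple 96.5 at a = 0.75: M₀a(2L − a)/(2EI) = 190/EI
  UDL 42: wL⁴/(8EI) = 425.2/EI
  δ_0 = 669.5/EI
Flexibility coefficient — unit upward force at B: δ_{BB} = L³/(3EI) = 9/EI.
With EI = 18000 kip·ft²: δ_0 = 0.037192 ft and δ_{BB} = 0.0005 ft/kip.
Compatibility — the beam at B must follow the support down by 0.0125 ft: δ_0 − R_B·δ_{BB} = 0.0125, so R_B = (0.037192 − 0.0125)/0.0005 = 49.38 kip.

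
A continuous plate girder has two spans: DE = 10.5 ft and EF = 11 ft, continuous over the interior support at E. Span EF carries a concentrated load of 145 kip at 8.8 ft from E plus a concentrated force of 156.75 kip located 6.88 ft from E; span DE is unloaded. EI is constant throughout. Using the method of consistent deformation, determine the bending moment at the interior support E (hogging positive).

M_E = 220.4 kip·ft

Take M_E as the redundant. Released structure: two simple spans DE and EF with a hinge at E.
End slopes at the hinge E, treating each span as simply supported:
  span EF: point load 145 at a = 8.8: Pab(L + b)/(6LEI) = 561.4/EI
  span EF: point load 156.75 at a = 6.88: Pab(L + b)/(6LEI) = 1018/EI
  relative rotation θ_0 = (0 + 1579)/EI = 1579/EI
A unit hogging moment at E produces rotation L₁/(3EI) + L₂/(3EI) = 7.167/EI.
Slope continuity at E: θ_0 = M_E·7.167/EI, so M_E = 1579/7.167 = 220.4 kip·ft (hogging).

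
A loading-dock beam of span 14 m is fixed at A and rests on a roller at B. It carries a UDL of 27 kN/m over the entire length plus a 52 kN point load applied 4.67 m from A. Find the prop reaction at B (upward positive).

Take the reaction at B as the redundant and release it; the primary structure is a cantilever fixed at A.
Primary-structure tip deflection at B by superposition:
  UDL 27: wL⁴/(8EI) = 129654/EI
  point load 52 at a = 4.67: Pa²(3L − a)/(6EI) = 7056/EI
  δ_0 = 136710/EI
Flexibility coefficient — unit upward force at B: δ_{BB} = L³/(3EI) = 914.7/EI.
The prop prevents deflection at B: R_B = δ_0/δ_{BB} = 136710/914.7 = 149.5 kN.

R_B = 149.5 kN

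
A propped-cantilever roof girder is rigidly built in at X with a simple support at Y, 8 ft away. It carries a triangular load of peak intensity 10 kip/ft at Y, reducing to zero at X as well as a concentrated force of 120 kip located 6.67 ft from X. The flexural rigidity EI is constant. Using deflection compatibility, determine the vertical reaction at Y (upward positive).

R_Y = 112.4 kip

Take the reaction at Y as the redundant and release it; the primary structure is a cantilever fixed at X.
Deflection at Y on the released cantilever, summing each load's contribution:
  triangular load, peak 10 at the free end: 11w₀L⁴/(120EI) = 3755/EI
  point load 120 at a = 6.67: Pa²(3L − a)/(6EI) = 15420/EI
  δ_0 = 19175/EI
Tip deflection under a unit load at Y: L³/(3EI) = 170.7/EI.
Compatibility at Y: δ_0 − R_Y·δ_{YY} = 0, so R_Y = 19175/170.7 = 112.4 kip.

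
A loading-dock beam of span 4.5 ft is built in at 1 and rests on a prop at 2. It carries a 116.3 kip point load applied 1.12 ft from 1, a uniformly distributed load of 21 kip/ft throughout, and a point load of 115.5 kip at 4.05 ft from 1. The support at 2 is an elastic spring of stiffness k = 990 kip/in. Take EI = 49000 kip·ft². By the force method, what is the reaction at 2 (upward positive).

R_2 = 126.4 kip

Release the roller at 2. Primary structure: cantilever fixed at 1.
Free-end deflection of the primary structure under the applied loading (downward +):
  point load 116.3 at a = 1.12: Pa²(3L − a)/(6EI) = 301/EI
  UDL 21: wL⁴/(8EI) = 1076/EI
  point load 115.5 at a = 4.05: Pa²(3L − a)/(6EI) = 2984/EI
  δ_0 = 4361/EI
Tip deflection under a unit load at 2: L³/(3EI) = 30.38/EI.
With EI = 49000 kip·ft²: δ_0 = 0.089005 ft and δ_{22} = 0.00062 ft/kip.
Compatibility — the spring shortens by R_2/k under the reaction it provides: δ_0 − R_2·δ_{22} = R_2/k. With 1/k = 1/(990×12) ft/kip = 0.000084 ft/kip, R_2 = δ_0 / (δ_{22} + 1/k) = 0.089005 / (0.00062 + 0.000084) = 126.4 kip.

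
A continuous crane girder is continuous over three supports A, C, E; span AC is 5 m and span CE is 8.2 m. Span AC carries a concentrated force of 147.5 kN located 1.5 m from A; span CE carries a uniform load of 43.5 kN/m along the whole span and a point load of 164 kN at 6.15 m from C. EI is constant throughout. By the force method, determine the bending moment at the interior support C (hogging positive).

M_C = 363.2 kN·m

Take M_C as the redundant. Released structure: two simple spans AC and CE with a hinge at C.
Discontinuity in slope at C on the released structure — sum the simple-span end rotations:
  span AC: point load 147.5 at a = 1.5: Pab(L + a)/(6LEI) = 167.8/EI
  span CE: UDL 43.5: wL³/(24EI) = 999.4/EI
  span CE: point load 164 at a = 6.15: Pab(L + b)/(6LEI) = 430.8/EI
  relative rotation θ_0 = (167.8 + 1430)/EI = 1598/EI
A unit hogging moment at C produces rotation L₁/(3EI) + L₂/(3EI) = 4.4/EI.
Compatibility: M_C·(L₁+L₂)/(3EI) = θ_0, giving M_C = 363.2 kN·m (hogging).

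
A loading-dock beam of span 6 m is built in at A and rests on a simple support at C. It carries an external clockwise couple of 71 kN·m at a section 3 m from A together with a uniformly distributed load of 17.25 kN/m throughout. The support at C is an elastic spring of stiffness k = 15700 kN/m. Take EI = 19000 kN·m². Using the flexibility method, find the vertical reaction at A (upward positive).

R_A = 52.24 kN

Choose R_C as the redundant. The primary structure is the cantilever fixed at A.
Deflection at C on the released cantilever, summing each load's contribution:
  clockwise couple 71 at a = 3: M₀a(2L − a)/(2EI) = 958.5/EI
  UDL 17.25: wL⁴/(8EI) = 2794/EI
  δ_0 = 3753/EI
Flexibility coefficient — unit upward force at C: δ_{CC} = L³/(3EI) = 72/EI.
With EI = 19000 kN·m²: δ_0 = 0.19753 m and δ_{CC} = 0.003789 m/kN.
Compatibility — the spring shortens by R_C/k under the reaction it provides: δ_0 − R_C·δ_{CC} = R_C/k. With 1/k = 0.000064 m/kN, R_C = δ_0 / (δ_{CC} + 1/k) = 0.19753 / (0.003789 + 0.000064) = 51.26 kN.
Vertical equilibrium: R_A = ΣP − R_C = 103.5 − 51.26 = 52.24 kN.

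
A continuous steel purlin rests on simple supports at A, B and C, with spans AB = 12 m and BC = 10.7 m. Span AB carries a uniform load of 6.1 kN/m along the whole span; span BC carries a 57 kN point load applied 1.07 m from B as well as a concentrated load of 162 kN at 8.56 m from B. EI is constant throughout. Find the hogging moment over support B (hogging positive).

Release continuity at B by inserting a hinge; the redundant is the internal moment M_B. The primary structure is two simply-supported spans AB and BC.
Rotations at B on the released spans (each span's end-slope, ×1/EI):
  span AB: UDL 6.1: wL³/(24EI) = 439.2/EI
  span BC: point load 57 at a = 1.07: Pab(L + b)/(6LEI) = 186/EI
  span BC: point load 162 at a = 8.56: Pab(L + b)/(6LEI) = 593.5/EI
  relative rotation θ_0 = (439.2 + 779.5)/EI = 1219/EI
A unit hogging moment at B produces rotation L₁/(3EI) + L₂/(3EI) = 7.567/EI.
Compatibility: M_B·(L₁+L₂)/(3EI) = θ_0, giving M_B = 161.1 kN·m (hogging).

M_B = 161.1 kN·m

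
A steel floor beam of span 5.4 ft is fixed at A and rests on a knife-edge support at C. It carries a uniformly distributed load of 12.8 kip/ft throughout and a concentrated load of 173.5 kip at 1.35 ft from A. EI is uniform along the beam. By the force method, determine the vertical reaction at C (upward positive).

R_C = 40.83 kip

Remove the prop at C; the released (primary) structure is a cantilever built in at A.
Deflection at C on the released cantilever, summing each load's contribution:
  UDL 12.8: wL⁴/(8EI) = 1360/EI
  point load 173.5 at a = 1.35: Pa²(3L − a)/(6EI) = 782.6/EI
  δ_0 = 2143/EI
Tip deflection under a unit load at C: L³/(3EI) = 52.49/EI.
Compatibility at C: δ_0 − R_C·δ_{CC} = 0, so R_C = 2143/52.49 = 40.83 kip.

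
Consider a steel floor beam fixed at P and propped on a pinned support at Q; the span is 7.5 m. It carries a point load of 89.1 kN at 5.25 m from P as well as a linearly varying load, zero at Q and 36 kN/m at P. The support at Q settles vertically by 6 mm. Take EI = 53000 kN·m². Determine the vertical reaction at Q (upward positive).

R_Q = 74.95 kN

Release the roller at Q. Primary structure: cantilever fixed at P.
Deflection at Q on the released cantilever, summing each load's contribution:
  point load 89.1 at a = 5.25: Pa²(3L − a)/(6EI) = 7060/EI
  triangular load, peak 36 at the fixed end: w₀L⁴/(30EI) = 3797/EI
  δ_0 = 10857/EI
Tip deflection under a unit load at Q: L³/(3EI) = 140.6/EI.
With EI = 53000 kN·m²: δ_0 = 0.20486 m and δ_{QQ} = 0.002653 m/kN.
Compatibility — the beam at Q must follow the support down by 0.006 m: δ_0 − R_Q·δ_{QQ} = 0.006, so R_Q = (0.20486 − 0.006)/0.002653 = 74.95 kN.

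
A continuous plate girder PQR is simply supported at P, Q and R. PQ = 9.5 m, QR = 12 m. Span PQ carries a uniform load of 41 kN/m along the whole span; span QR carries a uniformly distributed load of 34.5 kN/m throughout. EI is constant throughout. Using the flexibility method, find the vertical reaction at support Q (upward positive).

R_Q = 505.7 kN

Take M_Q as the redundant. Released structure: two simple spans PQ and QR with a hinge at Q.
Rotations at Q on the released spans (each span's end-slope, ×1/EI):
  span PQ: UDL 41: wL³/(24EI) = 1465/EI
  span QR: UDL 34.5: wL³/(24EI) = 2484/EI
  relative rotation θ_0 = (1465 + 2484)/EI = 3949/EI
A unit hogging moment at Q produces rotation L₁/(3EI) + L₂/(3EI) = 7.167/EI.
Compatibility: M_Q·(L₁+L₂)/(3EI) = θ_0, giving M_Q = 551 kN·m (hogging).
Span PQ, ΣM about P with M_Q applied at Q: R_Q^{PQ}·9.5 = 1850 + 551, so R_Q^{PQ} = 252.7 kN and R_P = 389.5 − 252.7 = 136.8 kN.
Span QR, ΣM about R: R_Q^{QR}·12 = 2484 + 551, so R_Q^{QR} = 252.9 kN and R_R = 414 − 252.9 = 161.1 kN.
R_Q = 252.7 + 252.9 = 505.7 kN.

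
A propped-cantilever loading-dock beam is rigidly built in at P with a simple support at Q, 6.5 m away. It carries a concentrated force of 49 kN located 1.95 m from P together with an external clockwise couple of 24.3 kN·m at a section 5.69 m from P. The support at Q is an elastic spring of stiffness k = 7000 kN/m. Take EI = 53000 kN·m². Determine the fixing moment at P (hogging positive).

M_P = 50.97 kN·m

Release the roller at Q. Primary structure: cantilever fixed at P.
Deflection at Q on the released cantilever, summing each load's contribution:
  point load 49 at a = 1.95: Pa²(3L − a)/(6EI) = 545/EI
  clockwise couple 24.3 at a = 5.69: M₀a(2L − a)/(2EI) = 505.4/EI
  δ_0 = 1050/EI
Tip deflection under a unit load at Q: L³/(3EI) = 91.54/EI.
With EI = 53000 kN·m²: δ_0 = 0.019818 m and δ_{QQ} = 0.001727 m/kN.
Compatibility — the spring shortens by R_Q/k under the reaction it provides: δ_0 − R_Q·δ_{QQ} = R_Q/k. With 1/k = 0.000143 m/kN, R_Q = δ_0 / (δ_{QQ} + 1/k) = 0.019818 / (0.001727 + 0.000143) = 10.6 kN.
Moment equilibrium about P: M_P = Σ(load moments about P) − R_Q·L = 119.8 − 10.6×6.5 = 50.97 kN·m.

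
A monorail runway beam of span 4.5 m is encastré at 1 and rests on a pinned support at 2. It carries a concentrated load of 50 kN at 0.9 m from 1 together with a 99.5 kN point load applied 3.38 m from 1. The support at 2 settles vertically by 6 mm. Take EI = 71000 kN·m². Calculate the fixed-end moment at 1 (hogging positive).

M_1 = 147.8 kN·m

Release the roller at 2. Primary structure: cantilever fixed at 1.
Free-end deflection of the primary structure under the applied loading (downward +):
  point load 50 at a = 0.9: Pa²(3L − a)/(6EI) = 85.05/EI
  point load 99.5 at a = 3.38: Pa²(3L − a)/(6EI) = 1917/EI
  δ_0 = 2002/EI
Tip deflection under a unit load at 2: L³/(3EI) = 30.38/EI.
With EI = 71000 kN·m²: δ_0 = 0.028202 m and δ_{22} = 0.000428 m/kN.
Compatibility — the beam at 2 must follow the support down by 0.006 m: δ_0 − R_2·δ_{22} = 0.006, so R_2 = (0.028202 − 0.006)/0.000428 = 51.9 kN.
Moment equilibrium about 1: M_1 = Σ(load moments about 1) − R_2·L = 381.3 − 51.9×4.5 = 147.8 kN·m.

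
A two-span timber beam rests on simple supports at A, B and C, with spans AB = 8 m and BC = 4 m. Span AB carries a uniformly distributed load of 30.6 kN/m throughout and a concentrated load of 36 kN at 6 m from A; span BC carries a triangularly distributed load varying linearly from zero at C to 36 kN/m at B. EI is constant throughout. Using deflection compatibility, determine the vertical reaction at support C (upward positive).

Insert a hinge at B; M_B is the redundant, and each span becomes simply supported.
Discontinuity in slope at B on the released structure — sum the simple-span end rotations:
  span AB: UDL 30.6: wL³/(24EI) = 652.8/EI
  span AB: point load 36 at a = 6: Pab(L + a)/(6LEI) = 126/EI
  span BC: triangular load, peak 36: w₀L³/(45EI) = 51.2/EI
  relative rotation θ_0 = (778.8 + 51.2)/EI = 830/EI
A unit hogging moment at B produces rotation L₁/(3EI) + L₂/(3EI) = 4/EI.
Compatibility: M_B·(L₁+L₂)/(3EI) = θ_0, giving M_B = 207.5 kN·m (hogging).
Span BC, ΣM about C: R_B^{BC}·4 = 192 + 207.5, so R_B^{BC} = 99.88 kN and R_C = 72 − 99.88 = -27.88 kN.

R_C = -27.88 kN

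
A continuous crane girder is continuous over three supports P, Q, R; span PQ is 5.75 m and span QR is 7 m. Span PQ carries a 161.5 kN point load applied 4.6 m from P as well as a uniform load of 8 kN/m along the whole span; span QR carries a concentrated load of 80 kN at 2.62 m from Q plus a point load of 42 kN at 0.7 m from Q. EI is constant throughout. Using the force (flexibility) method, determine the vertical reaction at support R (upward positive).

Release continuity at Q by inserting a hinge; the redundant is the internal moment M_Q. The primary structure is two simply-supported spans PQ and QR.
Rotations at Q on the released spans (each span's end-slope, ×1/EI):
  span PQ: point load 161.5 at a = 4.6: Pab(L + a)/(6LEI) = 256.3/EI
  span PQ: UDL 8: wL³/(24EI) = 63.37/EI
  span QR: point load 80 at a = 2.62: Pab(L + b)/(6LEI) = 248.7/EI
  span QR: point load 42 at a = 0.7: Pab(L + b)/(6LEI) = 58.65/EI
  relative rotation θ_0 = (319.7 + 307.4)/EI = 627.1/EI
A unit hogging moment at Q produces rotation L₁/(3EI) + L₂/(3EI) = 4.25/EI.
Slope continuity at Q: θ_0 = M_Q·4.25/EI, so M_Q = 627.1/4.25 = 147.5 kN·m (hogging).
Span QR, ΣM about R: R_Q^{QR}·7 = 615 + 147.5, so R_Q^{QR} = 108.9 kN and R_R = 122 − 108.9 = 13.06 kN.

R_R = 13.06 kN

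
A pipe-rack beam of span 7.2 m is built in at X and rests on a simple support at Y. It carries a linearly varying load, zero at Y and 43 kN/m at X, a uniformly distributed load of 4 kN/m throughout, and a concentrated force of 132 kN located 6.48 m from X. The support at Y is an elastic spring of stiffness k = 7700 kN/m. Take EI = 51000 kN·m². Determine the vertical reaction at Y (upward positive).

Release the roller at Y. Primary structure: cantilever fixed at X.
Downward deflection at the released point Y due to the loads:
  triangular load, peak 43 at the fixed end: w₀L⁴/(30EI) = 3852/EI
  UDL 4: wL⁴/(8EI) = 1344/EI
  point load 132 at a = 6.48: Pa²(3L − a)/(6EI) = 13968/EI
  δ_0 = 19163/EI
Tip deflection under a unit load at Y: L³/(3EI) = 124.4/EI.
With EI = 51000 kN·m²: δ_0 = 0.37575 m and δ_{YY} = 0.00244 m/kN.
Compatibility — the spring shortens by R_Y/k under the reaction it provides: δ_0 − R_Y·δ_{YY} = R_Y/k. With 1/k = 0.00013 m/kN, R_Y = δ_0 / (δ_{YY} + 1/k) = 0.37575 / (0.00244 + 0.00013) = 146.2 kN.

R_Y = 146.2 kN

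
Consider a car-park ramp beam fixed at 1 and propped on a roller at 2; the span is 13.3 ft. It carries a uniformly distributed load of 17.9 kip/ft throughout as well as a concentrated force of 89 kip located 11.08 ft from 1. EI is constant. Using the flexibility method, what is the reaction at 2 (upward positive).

Take the reaction at 2 as the redundant and release it; the primary structure is a cantilever fixed at 1.
Primary-structure tip deflection at 2 by superposition:
  UDL 17.9: wL⁴/(8EI) = 70012/EI
  point load 89 at a = 11.08: Pa²(3L − a)/(6EI) = 52482/EI
  δ_0 = 122494/EI
Flexibility coefficient — unit upward force at 2: δ_{22} = L³/(3EI) = 784.2/EI.
Compatibility at 2: δ_0 − R_2·δ_{22} = 0, so R_2 = 122494/784.2 = 156.2 kip.

R_2 = 156.2 kip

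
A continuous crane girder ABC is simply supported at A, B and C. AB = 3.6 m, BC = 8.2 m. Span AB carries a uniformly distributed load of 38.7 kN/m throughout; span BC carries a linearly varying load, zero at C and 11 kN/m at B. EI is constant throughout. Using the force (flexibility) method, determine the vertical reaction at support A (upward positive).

R_A = 54.83 kN

Take M_B as the redundant. Released structure: two simple spans AB and BC with a hinge at B.
Rotations at B on the released spans (each span's end-slope, ×1/EI):
  span AB: UDL 38.7: wL³/(24EI) = 75.23/EI
  span BC: triangular load, peak 11: w₀L³/(45EI) = 134.8/EI
  relative rotation θ_0 = (75.23 + 134.8)/EI = 210/EI
A unit hogging moment at B produces rotation L₁/(3EI) + L₂/(3EI) = 3.933/EI.
Compatibility: M_B·(L₁+L₂)/(3EI) = θ_0, giving M_B = 53.39 kN·m (hogging).
Span AB, ΣM about A with M_B applied at B: R_B^{AB}·3.6 = 250.8 + 53.39, so R_B^{AB} = 84.49 kN and R_A = 139.3 − 84.49 = 54.83 kN.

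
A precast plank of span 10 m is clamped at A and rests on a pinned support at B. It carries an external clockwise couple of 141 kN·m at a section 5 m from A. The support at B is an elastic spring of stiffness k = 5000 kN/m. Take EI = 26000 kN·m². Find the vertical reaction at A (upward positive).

Remove the prop at B; the released (primary) structure is a cantilever built in at A.
Downward deflection at the released point B due to the loads:
  clockwise couple 141 at a = 5: M₀a(2L − a)/(2EI) = 5288/EI
Flexibility coefficient — unit upward force at B: δ_{BB} = L³/(3EI) = 333.3/EI.
With EI = 26000 kN·m²: δ_0 = 0.20337 m and δ_{BB} = 0.012821 m/kN.
Compatibility — the spring shortens by R_B/k under the reaction it provides: δ_0 − R_B·δ_{BB} = R_B/k. With 1/k = 0.0002 m/kN, R_B = δ_0 / (δ_{BB} + 1/k) = 0.20337 / (0.012821 + 0.0002) = 15.62 kN.
Vertical equilibrium: R_A = ΣP − R_B = 0 − 15.62 = -15.62 kN.

R_A = -15.62 kN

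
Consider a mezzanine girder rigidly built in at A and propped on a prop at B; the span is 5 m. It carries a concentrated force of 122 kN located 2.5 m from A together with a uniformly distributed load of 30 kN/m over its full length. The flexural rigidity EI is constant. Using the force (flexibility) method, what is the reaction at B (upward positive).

Release the roller at B. Primary structure: cantilever fixed at A.
Primary-structure tip deflection at B by superposition:
  point load 122 at a = 2.5: Pa²(3L − a)/(6EI) = 1589/EI
  UDL 30: wL⁴/(8EI) = 2344/EI
  δ_0 = 3932/EI
Tip deflection under a unit load at B: L³/(3EI) = 41.67/EI.
Compatibility at B: δ_0 − R_B·δ_{BB} = 0, so R_B = 3932/41.67 = 94.38 kN.

R_B = 94.38 kN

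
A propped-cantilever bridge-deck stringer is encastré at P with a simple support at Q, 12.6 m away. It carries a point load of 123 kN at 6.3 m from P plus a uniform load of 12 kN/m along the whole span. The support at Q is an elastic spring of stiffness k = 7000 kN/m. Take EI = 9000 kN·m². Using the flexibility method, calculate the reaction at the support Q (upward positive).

R_Q = 94.95 kN

Take the reaction at Q as the redundant and release it; the primary structure is a cantilever fixed at P.
Primary-structure tip deflection at Q by superposition:
  point load 123 at a = 6.3: Pa²(3L − a)/(6EI) = 25630/EI
  UDL 12: wL⁴/(8EI) = 37807/EI
  δ_0 = 63437/EI
Tip deflection under a unit load at Q: L³/(3EI) = 666.8/EI.
With EI = 9000 kN·m²: δ_0 = 7.0485 m and δ_{QQ} = 0.074088 m/kN.
Compatibility — the spring shortens by R_Q/k under the reaction it provides: δ_0 − R_Q·δ_{QQ} = R_Q/k. With 1/k = 0.000143 m/kN, R_Q = δ_0 / (δ_{QQ} + 1/k) = 7.0485 / (0.074088 + 0.000143) = 94.95 kN.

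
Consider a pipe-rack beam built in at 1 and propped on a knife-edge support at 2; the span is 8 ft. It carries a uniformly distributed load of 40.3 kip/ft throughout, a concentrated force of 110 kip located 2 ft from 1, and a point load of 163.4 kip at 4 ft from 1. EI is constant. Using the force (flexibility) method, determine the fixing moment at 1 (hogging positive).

M_1 = 711.9 kip·ft

Take the reaction at 2 as the redundant and release it; the primary structure is a cantilever fixed at 1.
Downward deflection at the released point 2 due to the loads:
  UDL 40.3: wL⁴/(8EI) = 20634/EI
  point load 110 at a = 2: Pa²(3L − a)/(6EI) = 1613/EI
  point load 163.4 at a = 4: Pa²(3L − a)/(6EI) = 8715/EI
  δ_0 = 30962/EI
Flexibility coefficient — unit upward force at 2: δ_{22} = L³/(3EI) = 170.7/EI.
Compatibility at 2: δ_0 − R_2·δ_{22} = 0, so R_2 = 30962/170.7 = 181.4 kip.
Moment equilibrium about 1: M_1 = Σ(load moments about 1) − R_2·L = 2163 − 181.4×8 = 711.9 kip·ft.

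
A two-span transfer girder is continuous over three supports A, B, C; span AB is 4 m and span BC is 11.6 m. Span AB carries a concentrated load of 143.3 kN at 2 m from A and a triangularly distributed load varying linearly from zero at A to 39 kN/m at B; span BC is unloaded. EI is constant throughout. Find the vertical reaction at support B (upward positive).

Take M_B as the redundant. Released structure: two simple spans AB and BC with a hinge at B.
Rotations at B on the released spans (each span's end-slope, ×1/EI):
  span AB: point load 143.3 at a = 2: Pab(L + a)/(6LEI) = 143.3/EI
  span AB: triangular load, peak 39: w₀L³/(45EI) = 55.47/EI
  relative rotation θ_0 = (198.8 + 0)/EI = 198.8/EI
A unit hogging moment at B produces rotation L₁/(3EI) + L₂/(3EI) = 5.2/EI.
Slope continuity at B: θ_0 = M_B·5.2/EI, so M_B = 198.8/5.2 = 38.22 kN·m (hogging).
Span AB, ΣM about A with M_B applied at B: R_B^{AB}·4 = 494.6 + 38.22, so R_B^{AB} = 133.2 kN and R_A = 221.3 − 133.2 = 88.09 kN.
Span BC, ΣM about C: R_B^{BC}·11.6 = 0 + 38.22, so R_B^{BC} = 3.295 kN and R_C = 0 − 3.295 = -3.295 kN.
R_B = 133.2 + 3.295 = 136.5 kN.

R_B = 136.5 kN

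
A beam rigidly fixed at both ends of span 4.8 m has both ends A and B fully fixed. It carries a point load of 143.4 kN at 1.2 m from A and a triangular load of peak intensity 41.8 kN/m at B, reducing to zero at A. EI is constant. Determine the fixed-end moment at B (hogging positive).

Take the two fixed-end moments M_A, M_B as redundants; the released structure is the simple span AB.
Simple-span end rotations at A and B under the given loads:
  at A: point load 143.4 at a = 1.2: Pab(L + b)/(6LEI) = 180.7/EI
  at B: point load 143.4 at a = 1.2: Pab(L + a)/(6LEI) = 129.1/EI
  at A: triangular load, peak 41.8: 7w₀L³/(360EI) = 89.89/EI
  at B: triangular load, peak 41.8: w₀L³/(45EI) = 102.7/EI
  θ_A0 = 270.6/EI,  θ_B0 = 231.8/EI
Flexibility coefficients: a unit moment at one end gives L/(3EI) there and L/(6EI) at the far end, so f₁₁ = f₂₂ = 1.6/EI and f₁₂ = f₂₁ = 0.8/EI.
Compatibility — zero rotation at each built-in end:
  1.6 M_A + 0.8 M_B = 270.6
  0.8 M_A + 1.6 M_B = 231.8
Solving the pair gives M_A = 128.9 kN·m and M_B = 80.42 kN·m (hogging).

M_B = 80.42 kN·m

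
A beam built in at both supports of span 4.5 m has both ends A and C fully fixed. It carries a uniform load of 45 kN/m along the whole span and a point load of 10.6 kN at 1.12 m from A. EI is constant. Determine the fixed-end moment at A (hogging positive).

Take the two fixed-end moments M_A, M_C as redundants; the released structure is the simple span AC.
Simple-span end rotations at A and C under the given loads:
  at A: UDL 45: wL³/(24EI) = 170.9/EI
  at C: UDL 45: wL³/(24EI) = 170.9/EI
  at A: point load 10.6 at a = 1.12: Pab(L + b)/(6LEI) = 11.71/EI
  at C: point load 10.6 at a = 1.12: Pab(L + a)/(6LEI) = 8.352/EI
  θ_A0 = 182.6/EI,  θ_C0 = 179.2/EI
Flexibility coefficients: a unit moment at one end gives L/(3EI) there and L/(6EI) at the far end, so f₁₁ = f₂₂ = 1.5/EI and f₁₂ = f₂₁ = 0.75/EI.
Compatibility — zero rotation at each built-in end:
  1.5 M_A + 0.75 M_C = 182.6
  0.75 M_A + 1.5 M_C = 179.2
Solving the pair gives M_A = 82.64 kN·m and M_C = 78.16 kN·m (hogging).

M_A = 82.64 kN·m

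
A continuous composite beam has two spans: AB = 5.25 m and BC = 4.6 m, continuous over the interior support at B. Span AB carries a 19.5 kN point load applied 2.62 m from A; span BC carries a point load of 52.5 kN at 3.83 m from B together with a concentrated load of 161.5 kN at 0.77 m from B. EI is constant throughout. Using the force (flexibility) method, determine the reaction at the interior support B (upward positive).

R_B = 179 kN

Take M_B as the redundant. Released structure: two simple spans AB and BC with a hinge at B.
Discontinuity in slope at B on the released structure — sum the simple-span end rotations:
  span AB: point load 19.5 at a = 2.62: Pab(L + a)/(6LEI) = 33.57/EI
  span BC: point load 52.5 at a = 3.83: Pab(L + b)/(6LEI) = 30.12/EI
  span BC: point load 161.5 at a = 0.77: Pab(L + b)/(6LEI) = 145.5/EI
  relative rotation θ_0 = (33.57 + 175.6)/EI = 209.2/EI
A unit hogging moment at B produces rotation L₁/(3EI) + L₂/(3EI) = 3.283/EI.
Compatibility: M_B·(L₁+L₂)/(3EI) = θ_0, giving M_B = 63.71 kN·m (hogging).
Span AB, ΣM about A with M_B applied at B: R_B^{AB}·5.25 = 51.09 + 63.71, so R_B^{AB} = 21.87 kN and R_A = 19.5 − 21.87 = -2.366 kN.
Span BC, ΣM about C: R_B^{BC}·4.6 = 659 + 63.71, so R_B^{BC} = 157.1 kN and R_C = 214 − 157.1 = 56.9 kN.
R_B = 21.87 + 157.1 = 179 kN.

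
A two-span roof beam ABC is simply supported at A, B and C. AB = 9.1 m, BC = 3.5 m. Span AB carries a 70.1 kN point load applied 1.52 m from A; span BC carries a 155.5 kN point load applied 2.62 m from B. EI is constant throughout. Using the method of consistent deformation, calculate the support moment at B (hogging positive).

Insert a hinge at B; M_B is the redundant, and each span becomes simply supported.
Rotations at B on the released spans (each span's end-slope, ×1/EI):
  span AB: point load 70.1 at a = 1.52: Pab(L + a)/(6LEI) = 157.1/EI
  span BC: point load 155.5 at a = 2.62: Pab(L + b)/(6LEI) = 74.78/EI
  relative rotation θ_0 = (157.1 + 74.78)/EI = 231.9/EI
A unit hogging moment at B produces rotation L₁/(3EI) + L₂/(3EI) = 4.2/EI.
Compatibility: M_B·(L₁+L₂)/(3EI) = θ_0, giving M_B = 55.21 kN·m (hogging).

M_B = 55.21 kN·m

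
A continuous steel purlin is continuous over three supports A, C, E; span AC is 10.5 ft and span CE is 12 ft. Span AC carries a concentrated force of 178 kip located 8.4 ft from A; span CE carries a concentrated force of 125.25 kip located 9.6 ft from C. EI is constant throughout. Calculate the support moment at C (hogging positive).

Insert a hinge at C; M_C is the redundant, and each span becomes simply supported.
Discontinuity in slope at C on the released structure — sum the simple-span end rotations:
  span AC: point load 178 at a = 8.4: Pab(L + a)/(6LEI) = 942/EI
  span CE: point load 125.25 at a = 9.6: Pab(L + b)/(6LEI) = 577.2/EI
  relative rotation θ_0 = (942 + 577.2)/EI = 1519/EI
A unit hogging moment at C produces rotation L₁/(3EI) + L₂/(3EI) = 7.5/EI.
Compatibility: M_C·(L₁+L₂)/(3EI) = θ_0, giving M_C = 202.6 kip·ft (hogging).

M_C = 202.6 kip·ft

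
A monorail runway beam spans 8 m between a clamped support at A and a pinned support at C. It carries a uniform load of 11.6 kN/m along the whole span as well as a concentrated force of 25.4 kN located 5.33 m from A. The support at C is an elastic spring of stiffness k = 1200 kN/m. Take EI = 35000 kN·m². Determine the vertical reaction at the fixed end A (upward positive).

Choose R_C as the redundant. The primary structure is the cantilever fixed at A.
Downward deflection at the released point C due to the loads:
  UDL 11.6: wL⁴/(8EI) = 5939/EI
  point load 25.4 at a = 5.33: Pa²(3L − a)/(6EI) = 2245/EI
  δ_0 = 8185/EI
Flexibility coefficient — unit upward force at C: δ_{CC} = L³/(3EI) = 170.7/EI.
With EI = 35000 kN·m²: δ_0 = 0.23384 m and δ_{CC} = 0.004876 m/kN.
Compatibility — the spring shortens by R_C/k under the reaction it provides: δ_0 − R_C·δ_{CC} = R_C/k. With 1/k = 0.000833 m/kN, R_C = δ_0 / (δ_{CC} + 1/k) = 0.23384 / (0.004876 + 0.000833) = 40.96 kN.
Vertical equilibrium: R_A = ΣP − R_C = 118.2 − 40.96 = 77.24 kN.

R_A = 77.24 kN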